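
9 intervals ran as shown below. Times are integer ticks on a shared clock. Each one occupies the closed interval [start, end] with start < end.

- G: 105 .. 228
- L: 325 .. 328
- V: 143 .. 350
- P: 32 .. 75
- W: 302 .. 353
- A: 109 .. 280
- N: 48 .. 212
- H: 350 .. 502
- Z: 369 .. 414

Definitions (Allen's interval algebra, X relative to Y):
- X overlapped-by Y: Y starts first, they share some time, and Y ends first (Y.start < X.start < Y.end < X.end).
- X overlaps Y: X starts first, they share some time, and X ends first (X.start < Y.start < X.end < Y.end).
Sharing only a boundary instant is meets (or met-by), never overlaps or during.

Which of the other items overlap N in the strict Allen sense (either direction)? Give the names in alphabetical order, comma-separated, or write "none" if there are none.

Target N = [48, 212].
A [109, 280] → overlapped-by → yes.
G [105, 228] → overlapped-by → yes.
H [350, 502] → after → no.
L [325, 328] → after → no.
P [32, 75] → overlaps → yes.
V [143, 350] → overlapped-by → yes.
W [302, 353] → after → no.
Z [369, 414] → after → no.
Result: A, G, P, V.

A, G, P, V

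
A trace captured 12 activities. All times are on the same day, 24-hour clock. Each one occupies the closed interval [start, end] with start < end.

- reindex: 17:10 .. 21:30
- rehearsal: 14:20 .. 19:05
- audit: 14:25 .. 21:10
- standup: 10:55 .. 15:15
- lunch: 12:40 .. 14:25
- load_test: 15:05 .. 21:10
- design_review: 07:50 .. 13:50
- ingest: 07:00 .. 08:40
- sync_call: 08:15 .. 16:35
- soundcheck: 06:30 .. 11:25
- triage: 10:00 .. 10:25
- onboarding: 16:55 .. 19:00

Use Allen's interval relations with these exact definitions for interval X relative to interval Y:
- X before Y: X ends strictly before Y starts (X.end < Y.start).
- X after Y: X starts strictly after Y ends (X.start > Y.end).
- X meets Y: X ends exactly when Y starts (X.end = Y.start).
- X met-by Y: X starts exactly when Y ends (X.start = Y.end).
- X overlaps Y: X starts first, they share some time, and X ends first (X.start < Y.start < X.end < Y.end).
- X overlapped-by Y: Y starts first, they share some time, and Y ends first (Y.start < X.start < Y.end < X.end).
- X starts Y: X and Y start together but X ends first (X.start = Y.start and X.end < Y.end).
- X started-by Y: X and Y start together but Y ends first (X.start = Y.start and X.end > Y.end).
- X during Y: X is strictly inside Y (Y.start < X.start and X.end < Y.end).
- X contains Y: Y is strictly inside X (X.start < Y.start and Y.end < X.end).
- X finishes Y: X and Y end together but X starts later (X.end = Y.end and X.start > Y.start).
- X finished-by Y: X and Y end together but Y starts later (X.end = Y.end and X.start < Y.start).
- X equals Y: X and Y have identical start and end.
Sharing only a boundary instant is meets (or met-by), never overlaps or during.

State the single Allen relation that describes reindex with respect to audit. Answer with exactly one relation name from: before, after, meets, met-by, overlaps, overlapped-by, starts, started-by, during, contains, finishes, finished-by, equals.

overlapped-by

reindex = [17:10, 21:30]; audit = [14:25, 21:10].
Compare endpoints: reindex.start > audit.start, reindex.start < audit.end, reindex.end > audit.start, reindex.end > audit.end.
That pattern is 'overlapped-by'.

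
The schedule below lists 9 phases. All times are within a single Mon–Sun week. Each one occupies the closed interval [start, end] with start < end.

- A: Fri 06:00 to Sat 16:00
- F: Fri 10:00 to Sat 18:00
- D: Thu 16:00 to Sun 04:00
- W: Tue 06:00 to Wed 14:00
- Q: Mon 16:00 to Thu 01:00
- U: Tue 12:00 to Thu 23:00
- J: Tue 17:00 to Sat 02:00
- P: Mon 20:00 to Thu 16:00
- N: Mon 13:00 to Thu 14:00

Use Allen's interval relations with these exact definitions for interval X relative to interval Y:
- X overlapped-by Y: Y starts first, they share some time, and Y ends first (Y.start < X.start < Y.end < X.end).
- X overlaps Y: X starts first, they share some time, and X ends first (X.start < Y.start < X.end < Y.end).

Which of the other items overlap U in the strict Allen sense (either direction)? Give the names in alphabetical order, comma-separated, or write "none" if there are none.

Target U = [Tue 12:00, Thu 23:00].
A [Fri 06:00, Sat 16:00] → after → no.
D [Thu 16:00, Sun 04:00] → overlapped-by → yes.
F [Fri 10:00, Sat 18:00] → after → no.
J [Tue 17:00, Sat 02:00] → overlapped-by → yes.
N [Mon 13:00, Thu 14:00] → overlaps → yes.
P [Mon 20:00, Thu 16:00] → overlaps → yes.
Q [Mon 16:00, Thu 01:00] → overlaps → yes.
W [Tue 06:00, Wed 14:00] → overlaps → yes.
Result: D, J, N, P, Q, W.

D, J, N, P, Q, W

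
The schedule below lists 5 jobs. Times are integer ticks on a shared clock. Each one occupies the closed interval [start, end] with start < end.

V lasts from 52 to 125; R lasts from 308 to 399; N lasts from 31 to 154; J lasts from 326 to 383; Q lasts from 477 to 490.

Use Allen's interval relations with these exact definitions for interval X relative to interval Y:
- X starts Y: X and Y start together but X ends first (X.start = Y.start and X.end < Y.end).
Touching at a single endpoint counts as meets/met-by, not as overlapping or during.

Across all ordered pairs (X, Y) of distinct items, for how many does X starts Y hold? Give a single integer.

Checking all 20 ordered pairs for relation 'starts'; matching pairs in alphabetical order:
No pair satisfies it.
Count: 0.

0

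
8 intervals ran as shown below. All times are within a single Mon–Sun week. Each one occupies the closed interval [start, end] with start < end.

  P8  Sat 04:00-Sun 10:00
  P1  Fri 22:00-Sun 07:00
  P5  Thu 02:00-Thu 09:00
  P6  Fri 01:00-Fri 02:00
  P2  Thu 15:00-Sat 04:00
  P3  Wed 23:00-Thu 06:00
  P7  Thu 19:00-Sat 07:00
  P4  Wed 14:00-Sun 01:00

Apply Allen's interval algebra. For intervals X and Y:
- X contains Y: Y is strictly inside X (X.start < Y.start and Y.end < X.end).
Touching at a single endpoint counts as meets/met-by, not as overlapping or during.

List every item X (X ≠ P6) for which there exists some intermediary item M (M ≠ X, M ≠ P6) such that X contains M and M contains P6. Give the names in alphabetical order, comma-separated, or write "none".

P4

Target P6 = [Fri 01:00, Fri 02:00].
Intermediaries M with M contains P6: P2, P4, P7.
Via P2 — items with X contains P2: P4.
Via P4 — items with X contains P4: none.
Via P7 — items with X contains P7: P4.
Union: P4.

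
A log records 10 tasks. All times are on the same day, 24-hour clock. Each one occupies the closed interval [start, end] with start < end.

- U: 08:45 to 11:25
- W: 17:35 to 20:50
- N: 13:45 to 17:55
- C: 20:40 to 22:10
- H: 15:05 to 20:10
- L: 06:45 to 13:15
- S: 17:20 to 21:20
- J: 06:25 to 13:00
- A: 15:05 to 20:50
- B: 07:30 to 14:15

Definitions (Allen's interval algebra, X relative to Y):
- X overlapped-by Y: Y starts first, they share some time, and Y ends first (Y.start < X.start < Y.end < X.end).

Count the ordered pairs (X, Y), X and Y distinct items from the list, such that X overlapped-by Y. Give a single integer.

14

Checking all 90 ordered pairs for relation 'overlapped-by'; matching pairs in alphabetical order:
(A, N): A overlapped-by N ✓
(B, J): B overlapped-by J ✓
(B, L): B overlapped-by L ✓
(C, A): C overlapped-by A ✓
(C, S): C overlapped-by S ✓
(C, W): C overlapped-by W ✓
(H, N): H overlapped-by N ✓
(L, J): L overlapped-by J ✓
(N, B): N overlapped-by B ✓
(S, A): S overlapped-by A ✓
(S, H): S overlapped-by H ✓
(S, N): S overlapped-by N ✓
(W, H): W overlapped-by H ✓
(W, N): W overlapped-by N ✓
Count: 14.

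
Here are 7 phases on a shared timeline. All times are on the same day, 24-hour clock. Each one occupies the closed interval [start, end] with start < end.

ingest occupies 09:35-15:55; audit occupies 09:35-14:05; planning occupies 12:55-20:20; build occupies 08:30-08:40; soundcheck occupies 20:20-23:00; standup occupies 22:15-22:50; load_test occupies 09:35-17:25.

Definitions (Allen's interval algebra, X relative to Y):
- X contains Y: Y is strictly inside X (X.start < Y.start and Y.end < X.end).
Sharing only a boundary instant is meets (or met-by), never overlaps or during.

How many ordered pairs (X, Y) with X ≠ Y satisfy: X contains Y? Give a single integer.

1

Checking all 42 ordered pairs for relation 'contains'; matching pairs in alphabetical order:
(soundcheck, standup): soundcheck contains standup ✓
Count: 1.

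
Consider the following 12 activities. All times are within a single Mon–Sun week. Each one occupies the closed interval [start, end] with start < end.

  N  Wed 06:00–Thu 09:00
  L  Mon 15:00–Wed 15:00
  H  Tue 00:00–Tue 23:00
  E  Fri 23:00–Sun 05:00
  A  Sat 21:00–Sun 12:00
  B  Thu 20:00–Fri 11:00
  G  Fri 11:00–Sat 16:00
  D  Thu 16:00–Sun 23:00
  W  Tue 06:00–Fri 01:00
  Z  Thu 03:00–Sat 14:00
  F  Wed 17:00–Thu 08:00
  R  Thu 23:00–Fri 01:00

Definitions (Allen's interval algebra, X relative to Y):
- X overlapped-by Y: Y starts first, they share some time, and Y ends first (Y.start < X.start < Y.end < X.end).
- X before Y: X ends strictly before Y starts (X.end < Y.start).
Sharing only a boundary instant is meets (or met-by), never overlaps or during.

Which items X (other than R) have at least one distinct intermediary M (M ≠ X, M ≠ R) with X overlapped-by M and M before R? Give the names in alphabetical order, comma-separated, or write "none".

N, W, Z

Target R = [Thu 23:00, Fri 01:00].
Intermediaries M with M before R: F, H, L, N.
Via F — items with X overlapped-by F: Z.
Via H — items with X overlapped-by H: W.
Via L — items with X overlapped-by L: N, W.
Via N — items with X overlapped-by N: Z.
Union: N, W, Z.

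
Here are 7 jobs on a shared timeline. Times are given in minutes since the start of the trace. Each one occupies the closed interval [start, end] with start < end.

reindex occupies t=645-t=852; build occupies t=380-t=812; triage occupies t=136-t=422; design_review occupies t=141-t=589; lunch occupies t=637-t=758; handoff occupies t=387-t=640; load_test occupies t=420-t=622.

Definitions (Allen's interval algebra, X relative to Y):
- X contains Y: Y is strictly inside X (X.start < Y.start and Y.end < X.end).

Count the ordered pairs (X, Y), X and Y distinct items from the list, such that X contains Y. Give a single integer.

4

Checking all 42 ordered pairs for relation 'contains'; matching pairs in alphabetical order:
(build, handoff): build contains handoff ✓
(build, load_test): build contains load_test ✓
(build, lunch): build contains lunch ✓
(handoff, load_test): handoff contains load_test ✓
Count: 4.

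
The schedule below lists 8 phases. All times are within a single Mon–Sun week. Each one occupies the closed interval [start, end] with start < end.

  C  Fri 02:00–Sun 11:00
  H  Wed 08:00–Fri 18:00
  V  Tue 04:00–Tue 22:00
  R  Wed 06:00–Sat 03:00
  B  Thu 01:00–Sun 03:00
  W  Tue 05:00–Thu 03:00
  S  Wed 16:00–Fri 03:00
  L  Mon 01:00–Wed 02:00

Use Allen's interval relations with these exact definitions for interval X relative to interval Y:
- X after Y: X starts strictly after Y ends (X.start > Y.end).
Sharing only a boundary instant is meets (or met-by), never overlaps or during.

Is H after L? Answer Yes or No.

H = [Wed 08:00, Fri 18:00], L = [Mon 01:00, Wed 02:00].
Actual relation of H to L: after.
Asked whether 'after' holds → Yes.

Yes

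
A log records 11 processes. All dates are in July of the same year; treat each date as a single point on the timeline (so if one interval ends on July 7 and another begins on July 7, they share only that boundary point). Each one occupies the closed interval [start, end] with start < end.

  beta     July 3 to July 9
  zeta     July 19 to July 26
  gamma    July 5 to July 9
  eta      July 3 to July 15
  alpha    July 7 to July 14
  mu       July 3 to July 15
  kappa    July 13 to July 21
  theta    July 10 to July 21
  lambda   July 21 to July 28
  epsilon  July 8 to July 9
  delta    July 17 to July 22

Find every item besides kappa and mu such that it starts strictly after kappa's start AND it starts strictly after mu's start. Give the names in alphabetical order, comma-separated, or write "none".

delta, lambda, zeta

Conditions: its start is strictly after kappa's start (X.start > July 13) AND its start is strictly after mu's start (X.start > July 3).
alpha: start July 7 > July 13? ✗; start July 7 > July 3? ✓ → no.
beta: start July 3 > July 13? ✗; start July 3 > July 3? ✗ → no.
delta: start July 17 > July 13? ✓; start July 17 > July 3? ✓ → yes.
epsilon: start July 8 > July 13? ✗; start July 8 > July 3? ✓ → no.
eta: start July 3 > July 13? ✗; start July 3 > July 3? ✗ → no.
gamma: start July 5 > July 13? ✗; start July 5 > July 3? ✓ → no.
lambda: start July 21 > July 13? ✓; start July 21 > July 3? ✓ → yes.
theta: start July 10 > July 13? ✗; start July 10 > July 3? ✓ → no.
zeta: start July 19 > July 13? ✓; start July 19 > July 3? ✓ → yes.
Result: delta, lambda, zeta.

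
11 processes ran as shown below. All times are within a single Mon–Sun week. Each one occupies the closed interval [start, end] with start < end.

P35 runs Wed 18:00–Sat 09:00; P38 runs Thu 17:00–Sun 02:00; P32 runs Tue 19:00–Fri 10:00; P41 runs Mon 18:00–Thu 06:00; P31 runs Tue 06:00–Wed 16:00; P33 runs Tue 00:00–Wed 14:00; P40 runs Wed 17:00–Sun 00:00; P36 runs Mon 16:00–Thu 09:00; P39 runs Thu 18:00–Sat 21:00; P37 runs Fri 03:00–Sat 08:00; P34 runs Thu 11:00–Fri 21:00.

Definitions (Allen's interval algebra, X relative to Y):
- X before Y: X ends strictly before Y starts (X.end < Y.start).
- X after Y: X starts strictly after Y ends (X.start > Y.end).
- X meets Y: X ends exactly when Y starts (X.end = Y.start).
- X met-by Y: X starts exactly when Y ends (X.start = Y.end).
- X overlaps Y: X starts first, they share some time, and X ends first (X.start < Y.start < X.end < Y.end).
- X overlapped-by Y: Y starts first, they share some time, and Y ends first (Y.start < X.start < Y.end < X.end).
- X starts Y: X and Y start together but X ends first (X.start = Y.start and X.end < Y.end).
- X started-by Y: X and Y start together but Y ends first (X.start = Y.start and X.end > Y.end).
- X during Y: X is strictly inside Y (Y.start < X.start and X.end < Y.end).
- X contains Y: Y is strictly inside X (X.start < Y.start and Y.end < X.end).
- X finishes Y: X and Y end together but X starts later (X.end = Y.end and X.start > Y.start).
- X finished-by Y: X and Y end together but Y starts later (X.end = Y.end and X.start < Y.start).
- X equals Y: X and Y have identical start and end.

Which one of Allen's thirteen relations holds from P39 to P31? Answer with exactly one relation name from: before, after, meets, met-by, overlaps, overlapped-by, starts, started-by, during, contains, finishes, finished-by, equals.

P39 = [Thu 18:00, Sat 21:00]; P31 = [Tue 06:00, Wed 16:00].
Compare endpoints: P39.start > P31.start, P39.start > P31.end, P39.end > P31.start, P39.end > P31.end.
That pattern is 'after'.

after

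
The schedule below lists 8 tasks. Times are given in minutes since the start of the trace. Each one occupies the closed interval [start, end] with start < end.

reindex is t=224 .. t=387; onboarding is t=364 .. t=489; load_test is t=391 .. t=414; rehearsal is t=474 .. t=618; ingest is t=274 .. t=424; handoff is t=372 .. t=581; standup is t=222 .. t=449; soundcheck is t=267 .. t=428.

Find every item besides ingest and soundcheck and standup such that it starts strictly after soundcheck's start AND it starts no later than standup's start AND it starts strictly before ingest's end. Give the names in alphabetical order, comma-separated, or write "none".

Conditions: its start is strictly after soundcheck's start (X.start > t=267) AND its start is no later than standup's start (X.start <= t=222) AND its start is strictly before ingest's end (X.start < t=424).
handoff: start t=372 > t=267? ✓; start t=372 <= t=222? ✗; start t=372 < t=424? ✓ → no.
load_test: start t=391 > t=267? ✓; start t=391 <= t=222? ✗; start t=391 < t=424? ✓ → no.
onboarding: start t=364 > t=267? ✓; start t=364 <= t=222? ✗; start t=364 < t=424? ✓ → no.
rehearsal: start t=474 > t=267? ✓; start t=474 <= t=222? ✗; start t=474 < t=424? ✗ → no.
reindex: start t=224 > t=267? ✗; start t=224 <= t=222? ✗; start t=224 < t=424? ✓ → no.
Result: none.

none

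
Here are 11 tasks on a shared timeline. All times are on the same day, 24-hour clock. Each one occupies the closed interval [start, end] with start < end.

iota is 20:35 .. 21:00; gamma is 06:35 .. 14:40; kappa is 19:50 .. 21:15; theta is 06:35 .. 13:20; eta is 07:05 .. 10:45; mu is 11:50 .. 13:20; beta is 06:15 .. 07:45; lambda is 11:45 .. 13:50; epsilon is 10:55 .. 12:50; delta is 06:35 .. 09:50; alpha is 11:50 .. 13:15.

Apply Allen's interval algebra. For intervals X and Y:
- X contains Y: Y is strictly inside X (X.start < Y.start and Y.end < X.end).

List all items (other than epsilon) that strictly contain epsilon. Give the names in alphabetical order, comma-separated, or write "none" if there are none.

Target epsilon = [10:55, 12:50].
alpha [11:50, 13:15] → overlapped-by → no.
beta [06:15, 07:45] → before → no.
delta [06:35, 09:50] → before → no.
eta [07:05, 10:45] → before → no.
gamma [06:35, 14:40] → contains → yes.
iota [20:35, 21:00] → after → no.
kappa [19:50, 21:15] → after → no.
lambda [11:45, 13:50] → overlapped-by → no.
mu [11:50, 13:20] → overlapped-by → no.
theta [06:35, 13:20] → contains → yes.
Result: gamma, theta.

gamma, theta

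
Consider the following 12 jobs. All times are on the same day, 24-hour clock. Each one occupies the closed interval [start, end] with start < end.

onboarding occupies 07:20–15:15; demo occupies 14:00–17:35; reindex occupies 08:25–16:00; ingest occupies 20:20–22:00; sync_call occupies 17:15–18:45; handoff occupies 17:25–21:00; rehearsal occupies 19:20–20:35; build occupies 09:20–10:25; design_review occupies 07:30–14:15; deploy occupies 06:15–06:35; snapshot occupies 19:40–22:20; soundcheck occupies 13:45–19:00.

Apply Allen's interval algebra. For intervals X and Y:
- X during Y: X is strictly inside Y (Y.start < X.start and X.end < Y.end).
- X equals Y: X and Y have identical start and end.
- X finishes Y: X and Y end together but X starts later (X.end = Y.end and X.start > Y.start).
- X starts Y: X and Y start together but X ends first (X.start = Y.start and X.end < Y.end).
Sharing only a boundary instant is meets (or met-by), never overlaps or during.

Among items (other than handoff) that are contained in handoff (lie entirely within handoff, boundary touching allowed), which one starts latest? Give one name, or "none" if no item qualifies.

rehearsal

Target handoff = [17:25, 21:00].
build [09:20, 10:25] → before → excluded.
demo [14:00, 17:35] → overlaps → excluded.
deploy [06:15, 06:35] → before → excluded.
design_review [07:30, 14:15] → before → excluded.
ingest [20:20, 22:00] → overlapped-by → excluded.
onboarding [07:20, 15:15] → before → excluded.
rehearsal [19:20, 20:35] → during → candidate.
reindex [08:25, 16:00] → before → excluded.
snapshot [19:40, 22:20] → overlapped-by → excluded.
soundcheck [13:45, 19:00] → overlaps → excluded.
sync_call [17:15, 18:45] → overlaps → excluded.
Among candidates, latest start is 19:20 → rehearsal.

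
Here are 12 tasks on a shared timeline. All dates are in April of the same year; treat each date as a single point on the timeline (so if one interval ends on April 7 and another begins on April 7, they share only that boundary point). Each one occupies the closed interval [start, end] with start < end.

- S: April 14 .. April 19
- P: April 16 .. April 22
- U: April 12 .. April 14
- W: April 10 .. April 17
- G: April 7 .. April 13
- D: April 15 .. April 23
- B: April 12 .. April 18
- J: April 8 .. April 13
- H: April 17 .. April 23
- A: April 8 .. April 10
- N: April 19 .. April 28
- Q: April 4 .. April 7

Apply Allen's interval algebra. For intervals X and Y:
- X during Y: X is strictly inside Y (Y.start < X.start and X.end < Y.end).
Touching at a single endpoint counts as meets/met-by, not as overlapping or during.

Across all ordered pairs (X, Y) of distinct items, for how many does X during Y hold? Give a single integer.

Checking all 132 ordered pairs for relation 'during'; matching pairs in alphabetical order:
(A, G): A during G ✓
(P, D): P during D ✓
(U, W): U during W ✓
Count: 3.

3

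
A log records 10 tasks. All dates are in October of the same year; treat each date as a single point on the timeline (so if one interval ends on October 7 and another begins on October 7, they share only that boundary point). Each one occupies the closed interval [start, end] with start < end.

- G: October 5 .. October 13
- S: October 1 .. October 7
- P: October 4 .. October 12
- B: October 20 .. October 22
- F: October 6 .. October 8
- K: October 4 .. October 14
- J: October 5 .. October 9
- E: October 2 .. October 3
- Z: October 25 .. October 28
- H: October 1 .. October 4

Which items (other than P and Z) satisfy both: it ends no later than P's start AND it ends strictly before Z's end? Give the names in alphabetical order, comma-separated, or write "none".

Conditions: its end is no later than P's start (X.end <= October 4) AND its end is strictly before Z's end (X.end < October 28).
B: end October 22 <= October 4? ✗; end October 22 < October 28? ✓ → no.
E: end October 3 <= October 4? ✓; end October 3 < October 28? ✓ → yes.
F: end October 8 <= October 4? ✗; end October 8 < October 28? ✓ → no.
G: end October 13 <= October 4? ✗; end October 13 < October 28? ✓ → no.
H: end October 4 <= October 4? ✓; end October 4 < October 28? ✓ → yes.
J: end October 9 <= October 4? ✗; end October 9 < October 28? ✓ → no.
K: end October 14 <= October 4? ✗; end October 14 < October 28? ✓ → no.
S: end October 7 <= October 4? ✗; end October 7 < October 28? ✓ → no.
Result: E, H.

E, H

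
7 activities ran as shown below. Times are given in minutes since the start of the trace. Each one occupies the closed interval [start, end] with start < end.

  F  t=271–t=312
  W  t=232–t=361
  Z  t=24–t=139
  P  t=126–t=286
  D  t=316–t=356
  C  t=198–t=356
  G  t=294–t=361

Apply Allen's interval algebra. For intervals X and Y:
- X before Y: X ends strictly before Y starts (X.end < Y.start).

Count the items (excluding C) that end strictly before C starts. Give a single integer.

Target C = [t=198, t=356].
D [t=316, t=356] → finishes → no.
F [t=271, t=312] → during → no.
G [t=294, t=361] → overlapped-by → no.
P [t=126, t=286] → overlaps → no.
W [t=232, t=361] → overlapped-by → no.
Z [t=24, t=139] → before → counts.
Total: 1.

1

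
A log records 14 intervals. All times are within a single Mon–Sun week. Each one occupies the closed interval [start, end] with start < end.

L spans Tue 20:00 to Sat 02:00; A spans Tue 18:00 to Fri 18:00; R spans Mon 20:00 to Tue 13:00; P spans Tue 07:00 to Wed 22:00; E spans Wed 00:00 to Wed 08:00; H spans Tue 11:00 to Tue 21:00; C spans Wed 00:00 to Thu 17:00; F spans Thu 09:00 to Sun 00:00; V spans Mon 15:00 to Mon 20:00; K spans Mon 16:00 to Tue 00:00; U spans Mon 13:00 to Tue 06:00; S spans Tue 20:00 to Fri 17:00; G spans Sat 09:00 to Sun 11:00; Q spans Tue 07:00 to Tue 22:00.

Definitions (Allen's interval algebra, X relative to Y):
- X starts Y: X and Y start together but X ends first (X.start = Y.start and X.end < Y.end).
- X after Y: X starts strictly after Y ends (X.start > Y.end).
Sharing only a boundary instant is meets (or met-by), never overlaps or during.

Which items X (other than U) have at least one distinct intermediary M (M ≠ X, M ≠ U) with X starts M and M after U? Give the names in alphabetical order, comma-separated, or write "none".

Target U = [Mon 13:00, Tue 06:00].
Intermediaries M with M after U: A, C, E, F, G, H, L, P, Q, S.
Via A — items with X starts A: none.
Via C — items with X starts C: E.
Via E — items with X starts E: none.
Via F — items with X starts F: none.
Via G — items with X starts G: none.
Via H — items with X starts H: none.
Via L — items with X starts L: S.
Via P — items with X starts P: Q.
Via Q — items with X starts Q: none.
Via S — items with X starts S: none.
Union: E, Q, S.

E, Q, S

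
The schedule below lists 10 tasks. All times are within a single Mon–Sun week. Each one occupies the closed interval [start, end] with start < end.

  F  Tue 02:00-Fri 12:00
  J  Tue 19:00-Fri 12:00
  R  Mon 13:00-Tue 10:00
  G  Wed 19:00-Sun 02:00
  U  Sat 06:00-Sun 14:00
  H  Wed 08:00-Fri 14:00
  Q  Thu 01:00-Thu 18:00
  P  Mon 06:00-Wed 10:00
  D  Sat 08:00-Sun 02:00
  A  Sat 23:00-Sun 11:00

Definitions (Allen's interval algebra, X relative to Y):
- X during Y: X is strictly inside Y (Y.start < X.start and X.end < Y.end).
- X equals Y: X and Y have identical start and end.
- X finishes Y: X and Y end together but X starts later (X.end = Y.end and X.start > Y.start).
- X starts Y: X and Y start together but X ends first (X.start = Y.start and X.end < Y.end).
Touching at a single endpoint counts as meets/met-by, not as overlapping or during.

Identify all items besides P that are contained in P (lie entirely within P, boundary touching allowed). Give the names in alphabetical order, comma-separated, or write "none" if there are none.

R

Target P = [Mon 06:00, Wed 10:00].
A [Sat 23:00, Sun 11:00] → after → no.
D [Sat 08:00, Sun 02:00] → after → no.
F [Tue 02:00, Fri 12:00] → overlapped-by → no.
G [Wed 19:00, Sun 02:00] → after → no.
H [Wed 08:00, Fri 14:00] → overlapped-by → no.
J [Tue 19:00, Fri 12:00] → overlapped-by → no.
Q [Thu 01:00, Thu 18:00] → after → no.
R [Mon 13:00, Tue 10:00] → during → yes.
U [Sat 06:00, Sun 14:00] → after → no.
Result: R.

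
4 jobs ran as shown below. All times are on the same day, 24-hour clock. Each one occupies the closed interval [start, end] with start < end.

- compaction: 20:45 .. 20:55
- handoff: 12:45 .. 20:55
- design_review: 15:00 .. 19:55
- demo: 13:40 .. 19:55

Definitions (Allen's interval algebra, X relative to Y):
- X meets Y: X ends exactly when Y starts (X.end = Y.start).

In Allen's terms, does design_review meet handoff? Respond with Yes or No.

design_review = [15:00, 19:55], handoff = [12:45, 20:55].
Actual relation of design_review to handoff: during.
Asked whether 'meets' holds → No.

No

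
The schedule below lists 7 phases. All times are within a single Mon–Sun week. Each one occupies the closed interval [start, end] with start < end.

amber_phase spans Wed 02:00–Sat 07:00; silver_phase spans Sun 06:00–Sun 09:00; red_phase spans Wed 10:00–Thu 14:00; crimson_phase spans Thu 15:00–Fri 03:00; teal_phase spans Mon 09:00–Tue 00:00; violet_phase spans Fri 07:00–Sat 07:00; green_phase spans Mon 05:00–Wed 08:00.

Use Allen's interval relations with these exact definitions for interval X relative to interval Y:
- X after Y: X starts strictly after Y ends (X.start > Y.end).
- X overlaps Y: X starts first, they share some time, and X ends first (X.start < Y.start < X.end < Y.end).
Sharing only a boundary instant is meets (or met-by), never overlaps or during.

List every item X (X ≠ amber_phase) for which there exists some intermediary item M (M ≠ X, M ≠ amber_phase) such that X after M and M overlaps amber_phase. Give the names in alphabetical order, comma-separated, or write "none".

crimson_phase, red_phase, silver_phase, violet_phase

Target amber_phase = [Wed 02:00, Sat 07:00].
Intermediaries M with M overlaps amber_phase: green_phase.
Via green_phase — items with X after green_phase: crimson_phase, red_phase, silver_phase, violet_phase.
Union: crimson_phase, red_phase, silver_phase, violet_phase.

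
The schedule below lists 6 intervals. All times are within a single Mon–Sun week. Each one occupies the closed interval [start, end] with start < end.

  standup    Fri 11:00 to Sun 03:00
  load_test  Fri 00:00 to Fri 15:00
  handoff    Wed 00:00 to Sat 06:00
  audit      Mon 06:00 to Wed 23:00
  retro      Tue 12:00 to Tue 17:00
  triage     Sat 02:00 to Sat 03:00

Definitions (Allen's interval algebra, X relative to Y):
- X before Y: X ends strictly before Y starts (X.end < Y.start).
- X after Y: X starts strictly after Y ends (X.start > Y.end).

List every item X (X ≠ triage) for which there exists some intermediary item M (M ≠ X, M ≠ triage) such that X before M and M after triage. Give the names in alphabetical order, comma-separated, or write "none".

none

Target triage = [Sat 02:00, Sat 03:00].
Intermediaries M with M after triage: none.
Union: none.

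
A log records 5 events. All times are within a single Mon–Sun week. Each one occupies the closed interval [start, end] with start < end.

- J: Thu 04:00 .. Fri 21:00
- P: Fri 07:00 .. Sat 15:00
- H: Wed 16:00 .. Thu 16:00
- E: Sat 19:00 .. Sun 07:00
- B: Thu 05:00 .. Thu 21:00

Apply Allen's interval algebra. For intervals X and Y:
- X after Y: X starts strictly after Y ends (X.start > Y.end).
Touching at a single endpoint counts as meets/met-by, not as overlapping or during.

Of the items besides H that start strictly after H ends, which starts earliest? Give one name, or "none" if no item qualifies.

P

Target H = [Wed 16:00, Thu 16:00].
B [Thu 05:00, Thu 21:00] → overlapped-by → excluded.
E [Sat 19:00, Sun 07:00] → after → candidate.
J [Thu 04:00, Fri 21:00] → overlapped-by → excluded.
P [Fri 07:00, Sat 15:00] → after → candidate.
Among candidates, earliest start is Fri 07:00 → P.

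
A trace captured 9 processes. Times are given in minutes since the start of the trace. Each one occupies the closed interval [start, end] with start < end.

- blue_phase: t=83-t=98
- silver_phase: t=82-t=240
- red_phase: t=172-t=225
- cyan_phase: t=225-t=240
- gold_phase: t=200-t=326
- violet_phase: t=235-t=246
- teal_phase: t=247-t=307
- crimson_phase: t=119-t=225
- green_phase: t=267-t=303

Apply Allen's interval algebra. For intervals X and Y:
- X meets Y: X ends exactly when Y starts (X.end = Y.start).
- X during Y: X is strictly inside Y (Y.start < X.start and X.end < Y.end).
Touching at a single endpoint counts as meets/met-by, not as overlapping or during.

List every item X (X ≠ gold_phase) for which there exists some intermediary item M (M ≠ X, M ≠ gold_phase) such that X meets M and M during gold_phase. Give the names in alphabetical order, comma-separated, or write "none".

crimson_phase, red_phase

Target gold_phase = [t=200, t=326].
Intermediaries M with M during gold_phase: cyan_phase, green_phase, teal_phase, violet_phase.
Via cyan_phase — items with X meets cyan_phase: crimson_phase, red_phase.
Via green_phase — items with X meets green_phase: none.
Via teal_phase — items with X meets teal_phase: none.
Via violet_phase — items with X meets violet_phase: none.
Union: crimson_phase, red_phase.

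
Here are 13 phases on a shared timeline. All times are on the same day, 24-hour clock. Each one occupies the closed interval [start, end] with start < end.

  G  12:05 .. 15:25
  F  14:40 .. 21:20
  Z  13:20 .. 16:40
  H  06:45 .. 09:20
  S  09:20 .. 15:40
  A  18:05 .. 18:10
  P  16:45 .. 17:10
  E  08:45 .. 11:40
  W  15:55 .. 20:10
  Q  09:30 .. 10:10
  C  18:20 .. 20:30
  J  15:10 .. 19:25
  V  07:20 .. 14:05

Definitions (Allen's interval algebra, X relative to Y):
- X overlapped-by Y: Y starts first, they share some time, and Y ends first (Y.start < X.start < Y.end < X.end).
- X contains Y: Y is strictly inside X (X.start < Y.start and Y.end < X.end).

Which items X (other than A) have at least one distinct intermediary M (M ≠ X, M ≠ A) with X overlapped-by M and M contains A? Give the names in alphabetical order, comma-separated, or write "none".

Target A = [18:05, 18:10].
Intermediaries M with M contains A: F, J, W.
Via F — items with X overlapped-by F: none.
Via J — items with X overlapped-by J: C, W.
Via W — items with X overlapped-by W: C.
Union: C, W.

C, W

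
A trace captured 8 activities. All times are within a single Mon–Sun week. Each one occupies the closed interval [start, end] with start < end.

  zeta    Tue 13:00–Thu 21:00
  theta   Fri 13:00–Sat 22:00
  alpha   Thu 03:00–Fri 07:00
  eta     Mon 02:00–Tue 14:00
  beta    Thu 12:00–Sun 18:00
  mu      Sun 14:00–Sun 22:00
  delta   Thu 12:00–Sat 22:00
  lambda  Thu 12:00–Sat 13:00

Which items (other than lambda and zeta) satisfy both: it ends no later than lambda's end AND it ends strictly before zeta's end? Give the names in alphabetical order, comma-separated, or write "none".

Conditions: its end is no later than lambda's end (X.end <= Sat 13:00) AND its end is strictly before zeta's end (X.end < Thu 21:00).
alpha: end Fri 07:00 <= Sat 13:00? ✓; end Fri 07:00 < Thu 21:00? ✗ → no.
beta: end Sun 18:00 <= Sat 13:00? ✗; end Sun 18:00 < Thu 21:00? ✗ → no.
delta: end Sat 22:00 <= Sat 13:00? ✗; end Sat 22:00 < Thu 21:00? ✗ → no.
eta: end Tue 14:00 <= Sat 13:00? ✓; end Tue 14:00 < Thu 21:00? ✓ → yes.
mu: end Sun 22:00 <= Sat 13:00? ✗; end Sun 22:00 < Thu 21:00? ✗ → no.
theta: end Sat 22:00 <= Sat 13:00? ✗; end Sat 22:00 < Thu 21:00? ✗ → no.
Result: eta.

eta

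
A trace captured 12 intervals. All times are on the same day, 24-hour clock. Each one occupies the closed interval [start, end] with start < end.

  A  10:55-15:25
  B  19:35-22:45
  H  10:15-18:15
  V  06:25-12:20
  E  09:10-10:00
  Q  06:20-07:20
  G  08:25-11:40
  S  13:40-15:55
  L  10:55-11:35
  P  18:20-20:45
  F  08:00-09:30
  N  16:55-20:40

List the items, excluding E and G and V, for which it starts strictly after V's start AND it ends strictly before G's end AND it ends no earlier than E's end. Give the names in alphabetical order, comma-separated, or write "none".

Conditions: its start is strictly after V's start (X.start > 06:25) AND its end is strictly before G's end (X.end < 11:40) AND its end is no earlier than E's end (X.end >= 10:00).
A: start 10:55 > 06:25? ✓; end 15:25 < 11:40? ✗; end 15:25 >= 10:00? ✓ → no.
B: start 19:35 > 06:25? ✓; end 22:45 < 11:40? ✗; end 22:45 >= 10:00? ✓ → no.
F: start 08:00 > 06:25? ✓; end 09:30 < 11:40? ✓; end 09:30 >= 10:00? ✗ → no.
H: start 10:15 > 06:25? ✓; end 18:15 < 11:40? ✗; end 18:15 >= 10:00? ✓ → no.
L: start 10:55 > 06:25? ✓; end 11:35 < 11:40? ✓; end 11:35 >= 10:00? ✓ → yes.
N: start 16:55 > 06:25? ✓; end 20:40 < 11:40? ✗; end 20:40 >= 10:00? ✓ → no.
P: start 18:20 > 06:25? ✓; end 20:45 < 11:40? ✗; end 20:45 >= 10:00? ✓ → no.
Q: start 06:20 > 06:25? ✗; end 07:20 < 11:40? ✓; end 07:20 >= 10:00? ✗ → no.
S: start 13:40 > 06:25? ✓; end 15:55 < 11:40? ✗; end 15:55 >= 10:00? ✓ → no.
Result: L.

L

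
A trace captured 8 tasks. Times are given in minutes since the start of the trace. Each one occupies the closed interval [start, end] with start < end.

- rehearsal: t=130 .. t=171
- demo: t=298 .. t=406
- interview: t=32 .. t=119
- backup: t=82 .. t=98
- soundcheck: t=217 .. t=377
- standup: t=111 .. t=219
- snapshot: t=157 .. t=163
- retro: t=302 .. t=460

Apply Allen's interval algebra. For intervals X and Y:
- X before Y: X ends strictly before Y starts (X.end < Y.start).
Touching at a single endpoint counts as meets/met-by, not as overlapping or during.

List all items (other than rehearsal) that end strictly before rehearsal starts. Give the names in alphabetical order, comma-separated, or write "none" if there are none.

Target rehearsal = [t=130, t=171].
backup [t=82, t=98] → before → yes.
demo [t=298, t=406] → after → no.
interview [t=32, t=119] → before → yes.
retro [t=302, t=460] → after → no.
snapshot [t=157, t=163] → during → no.
soundcheck [t=217, t=377] → after → no.
standup [t=111, t=219] → contains → no.
Result: backup, interview.

backup, interview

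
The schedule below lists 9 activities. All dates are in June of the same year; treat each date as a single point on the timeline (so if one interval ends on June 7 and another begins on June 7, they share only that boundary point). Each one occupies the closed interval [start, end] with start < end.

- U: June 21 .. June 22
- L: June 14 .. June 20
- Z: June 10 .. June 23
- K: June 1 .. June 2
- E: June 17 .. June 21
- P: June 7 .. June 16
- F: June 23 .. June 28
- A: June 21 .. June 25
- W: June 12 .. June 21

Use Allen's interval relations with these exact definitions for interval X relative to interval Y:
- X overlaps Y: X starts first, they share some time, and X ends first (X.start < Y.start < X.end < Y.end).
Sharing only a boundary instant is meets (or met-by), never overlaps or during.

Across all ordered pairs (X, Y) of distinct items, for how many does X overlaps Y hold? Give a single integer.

6

Checking all 72 ordered pairs for relation 'overlaps'; matching pairs in alphabetical order:
(A, F): A overlaps F ✓
(L, E): L overlaps E ✓
(P, L): P overlaps L ✓
(P, W): P overlaps W ✓
(P, Z): P overlaps Z ✓
(Z, A): Z overlaps A ✓
Count: 6.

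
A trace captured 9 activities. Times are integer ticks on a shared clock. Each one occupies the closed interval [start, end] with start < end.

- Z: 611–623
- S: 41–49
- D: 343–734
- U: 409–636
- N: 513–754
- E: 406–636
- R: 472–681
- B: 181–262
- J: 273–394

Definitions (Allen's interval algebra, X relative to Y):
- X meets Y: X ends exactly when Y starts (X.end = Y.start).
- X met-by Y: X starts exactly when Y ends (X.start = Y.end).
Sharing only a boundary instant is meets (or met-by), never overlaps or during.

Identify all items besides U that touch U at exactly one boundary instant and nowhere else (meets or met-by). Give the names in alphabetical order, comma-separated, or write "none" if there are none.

none

Target U = [409, 636].
B [181, 262] → before → no.
D [343, 734] → contains → no.
E [406, 636] → finished-by → no.
J [273, 394] → before → no.
N [513, 754] → overlapped-by → no.
R [472, 681] → overlapped-by → no.
S [41, 49] → before → no.
Z [611, 623] → during → no.
Result: none.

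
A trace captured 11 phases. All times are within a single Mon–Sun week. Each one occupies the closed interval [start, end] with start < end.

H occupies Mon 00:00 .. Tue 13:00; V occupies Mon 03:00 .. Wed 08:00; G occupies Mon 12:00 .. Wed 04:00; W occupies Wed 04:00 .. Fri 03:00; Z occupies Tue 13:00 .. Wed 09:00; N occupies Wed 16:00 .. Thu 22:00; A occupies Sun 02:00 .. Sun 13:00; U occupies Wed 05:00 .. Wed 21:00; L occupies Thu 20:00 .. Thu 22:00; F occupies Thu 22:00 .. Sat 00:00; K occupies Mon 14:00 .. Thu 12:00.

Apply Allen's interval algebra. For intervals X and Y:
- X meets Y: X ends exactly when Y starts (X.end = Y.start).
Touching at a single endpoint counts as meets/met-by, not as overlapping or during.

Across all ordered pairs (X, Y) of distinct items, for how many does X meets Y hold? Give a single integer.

4

Checking all 110 ordered pairs for relation 'meets'; matching pairs in alphabetical order:
(G, W): G meets W ✓
(H, Z): H meets Z ✓
(L, F): L meets F ✓
(N, F): N meets F ✓
Count: 4.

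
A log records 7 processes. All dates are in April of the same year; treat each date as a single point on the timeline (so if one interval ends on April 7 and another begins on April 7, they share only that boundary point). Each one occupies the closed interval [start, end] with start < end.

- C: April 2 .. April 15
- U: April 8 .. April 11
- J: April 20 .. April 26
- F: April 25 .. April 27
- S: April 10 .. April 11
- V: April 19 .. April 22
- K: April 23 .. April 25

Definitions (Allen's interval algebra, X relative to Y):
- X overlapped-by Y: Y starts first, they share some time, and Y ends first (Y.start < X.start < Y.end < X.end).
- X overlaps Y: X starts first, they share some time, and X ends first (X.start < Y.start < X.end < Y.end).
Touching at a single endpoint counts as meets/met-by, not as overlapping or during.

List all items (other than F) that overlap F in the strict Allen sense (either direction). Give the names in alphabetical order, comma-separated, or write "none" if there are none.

J

Target F = [April 25, April 27].
C [April 2, April 15] → before → no.
J [April 20, April 26] → overlaps → yes.
K [April 23, April 25] → meets → no.
S [April 10, April 11] → before → no.
U [April 8, April 11] → before → no.
V [April 19, April 22] → before → no.
Result: J.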